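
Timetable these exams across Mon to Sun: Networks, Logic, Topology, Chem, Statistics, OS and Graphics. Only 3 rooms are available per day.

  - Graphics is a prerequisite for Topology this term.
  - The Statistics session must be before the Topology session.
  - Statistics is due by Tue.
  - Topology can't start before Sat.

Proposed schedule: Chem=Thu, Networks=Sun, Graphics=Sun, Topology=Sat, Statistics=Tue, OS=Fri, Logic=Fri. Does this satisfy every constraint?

Statistics is due by Tue — holds.
Only 3 rooms are available per day — holds.
The Statistics session must be before the Topology session — holds.
Graphics is a prerequisite for Topology this term — violated.
Topology can't start before Sat — holds.

Invalid. Graphics is a prerequisite for Topology this term.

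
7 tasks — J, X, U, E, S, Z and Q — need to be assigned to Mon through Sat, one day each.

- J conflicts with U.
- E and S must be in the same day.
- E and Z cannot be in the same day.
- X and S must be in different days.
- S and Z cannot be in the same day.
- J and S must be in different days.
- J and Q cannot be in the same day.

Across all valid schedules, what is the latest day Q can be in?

Q at Sat is achievable: U=Tue; Z=Mon; Q=Sat; X=Mon; S=Tue; J=Mon; E=Tue.

Sat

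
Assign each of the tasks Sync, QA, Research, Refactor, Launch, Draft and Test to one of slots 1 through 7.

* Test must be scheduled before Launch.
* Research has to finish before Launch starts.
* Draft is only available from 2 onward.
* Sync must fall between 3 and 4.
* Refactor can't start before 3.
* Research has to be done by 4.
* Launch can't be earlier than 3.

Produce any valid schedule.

Test=1; QA=1; Refactor=3; Research=1; Launch=3; Draft=2; Sync=3

Checking: Research(1) before Launch(3); Test(1) before Launch(3); Launch=3 in [3,7]; Research=1 in [1,4]; Refactor=3 in [3,7]; Sync=3 in [3,4]; Draft=2 in [2,7].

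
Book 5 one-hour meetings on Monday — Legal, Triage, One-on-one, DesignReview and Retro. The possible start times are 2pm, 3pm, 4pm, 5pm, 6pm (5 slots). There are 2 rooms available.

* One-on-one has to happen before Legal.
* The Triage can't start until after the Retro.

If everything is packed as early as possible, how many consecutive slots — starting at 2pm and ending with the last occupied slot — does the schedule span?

3

The precedence chain requires at least 2 distinct slots.
With at most 2 per slot and 5 meetings, at least 3 slots are needed.
3 works (last occupied slot: 4pm): for example Legal in 3pm, DesignReview in 4pm, One-on-one in 2pm, Retro in 2pm, Triage in 3pm.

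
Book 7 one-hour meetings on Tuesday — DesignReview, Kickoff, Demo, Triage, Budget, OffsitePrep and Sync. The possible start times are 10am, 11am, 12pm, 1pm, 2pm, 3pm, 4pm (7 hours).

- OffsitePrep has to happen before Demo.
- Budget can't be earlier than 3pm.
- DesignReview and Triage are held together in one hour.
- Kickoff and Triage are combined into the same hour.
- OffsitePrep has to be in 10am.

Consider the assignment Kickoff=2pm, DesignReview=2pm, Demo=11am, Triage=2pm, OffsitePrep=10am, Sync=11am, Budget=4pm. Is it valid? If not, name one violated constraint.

Yes, all constraints hold

DesignReview and Triage are held together in one hour — holds.
OffsitePrep has to be in 10am — holds.
Budget can't be earlier than 3pm — holds.
Kickoff and Triage are combined into the same hour — holds.
OffsitePrep has to happen before Demo — holds.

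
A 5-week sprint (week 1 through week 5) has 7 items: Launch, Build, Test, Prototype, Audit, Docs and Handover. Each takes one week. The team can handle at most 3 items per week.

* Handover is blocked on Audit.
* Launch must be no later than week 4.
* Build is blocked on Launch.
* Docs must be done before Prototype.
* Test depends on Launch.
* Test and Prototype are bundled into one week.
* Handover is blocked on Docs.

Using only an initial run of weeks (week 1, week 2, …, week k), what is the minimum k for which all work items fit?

3

The precedence chain requires at least 2 distinct weeks.
With at most 3 per week and 7 work items, at least 3 weeks are needed.
3 works (last occupied week: week 3): for example Build=week 2; Launch=week 1; Audit=week 1; Test=week 3; Handover=week 2; Docs=week 1; Prototype=week 3.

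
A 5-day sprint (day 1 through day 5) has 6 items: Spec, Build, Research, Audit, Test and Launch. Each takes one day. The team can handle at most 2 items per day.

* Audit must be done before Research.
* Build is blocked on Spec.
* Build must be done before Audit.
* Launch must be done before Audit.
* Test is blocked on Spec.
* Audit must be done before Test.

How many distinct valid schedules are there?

17

Splitting on Spec: it can be day 1 (14), day 2 (3). Listing each branch's schedules as (Build, Research, Audit, Test, Launch) by day number:
Spec=day 1: (2,4,3,4,1) (2,4,3,4,2) (2,4,3,5,1) (2,4,3,5,2) (2,5,3,4,1) (2,5,3,4,2) (2,5,3,5,1) (2,5,3,5,2) (2,5,4,5,1) (2,5,4,5,2) (2,5,4,5,3) (3,5,4,5,1) (3,5,4,5,2) (3,5,4,5,3) — 14.
Spec=day 2: (3,5,4,5,1) (3,5,4,5,2) (3,5,4,5,3) — 3.
Summing: 14 + 3 = 17.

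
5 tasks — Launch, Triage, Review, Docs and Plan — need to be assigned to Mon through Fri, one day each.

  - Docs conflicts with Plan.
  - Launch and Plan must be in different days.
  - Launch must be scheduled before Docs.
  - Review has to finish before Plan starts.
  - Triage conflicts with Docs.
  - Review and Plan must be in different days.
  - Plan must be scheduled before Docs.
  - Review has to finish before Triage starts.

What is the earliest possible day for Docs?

Wed

Precedence pushes Docs to at least Wed.
Docs at Wed is achievable: Review -> Mon, Triage -> Tue, Docs -> Wed, Launch -> Mon, Plan -> Tue.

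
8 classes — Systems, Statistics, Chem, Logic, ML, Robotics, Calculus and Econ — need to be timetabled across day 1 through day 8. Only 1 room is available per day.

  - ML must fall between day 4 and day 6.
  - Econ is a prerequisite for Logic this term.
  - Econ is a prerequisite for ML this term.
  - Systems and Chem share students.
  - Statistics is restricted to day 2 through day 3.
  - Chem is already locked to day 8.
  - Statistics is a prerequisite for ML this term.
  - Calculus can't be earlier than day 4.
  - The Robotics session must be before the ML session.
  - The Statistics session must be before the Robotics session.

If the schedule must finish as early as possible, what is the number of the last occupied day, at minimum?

The precedence chain requires at least 3 distinct days.
With at most 1 per day and 8 classes, at least 8 days are needed.
Chem can't be placed before day 8, so the schedule must run through at least day 8.
8 works (last occupied day: day 8): for example ML -> day 4, Statistics -> day 2, Robotics -> day 3, Econ -> day 1, Systems -> day 7, Chem -> day 8, Calculus -> day 5, Logic -> day 6.

8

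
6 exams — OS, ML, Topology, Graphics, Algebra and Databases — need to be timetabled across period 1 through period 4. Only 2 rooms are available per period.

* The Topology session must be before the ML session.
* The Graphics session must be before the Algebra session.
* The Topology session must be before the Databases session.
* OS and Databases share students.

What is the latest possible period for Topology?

period 3

Downstream work caps Topology at period 3.
Topology at period 3 is achievable: Databases in period 4, Algebra in period 2, Graphics in period 1, OS in period 1, ML in period 4, Topology in period 3.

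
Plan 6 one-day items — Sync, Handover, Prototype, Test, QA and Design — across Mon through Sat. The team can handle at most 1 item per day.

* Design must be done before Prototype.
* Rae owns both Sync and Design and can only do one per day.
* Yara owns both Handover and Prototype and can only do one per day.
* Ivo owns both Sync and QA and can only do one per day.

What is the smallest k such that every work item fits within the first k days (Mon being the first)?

The precedence chain requires at least 2 distinct days.
With at most 1 per day and 6 work items, at least 6 days are needed.
6 works (last occupied day: Sat): for example Handover=Thu; Sync=Wed; Test=Fri; Design=Mon; QA=Sat; Prototype=Tue.

6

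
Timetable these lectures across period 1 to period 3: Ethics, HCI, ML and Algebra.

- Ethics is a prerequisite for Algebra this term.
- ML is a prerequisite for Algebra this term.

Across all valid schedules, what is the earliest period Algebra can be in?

period 2

Precedence pushes Algebra to at least period 2.
Algebra at period 2 is achievable: Ethics -> period 1, HCI -> period 1, Algebra -> period 2, ML -> period 1.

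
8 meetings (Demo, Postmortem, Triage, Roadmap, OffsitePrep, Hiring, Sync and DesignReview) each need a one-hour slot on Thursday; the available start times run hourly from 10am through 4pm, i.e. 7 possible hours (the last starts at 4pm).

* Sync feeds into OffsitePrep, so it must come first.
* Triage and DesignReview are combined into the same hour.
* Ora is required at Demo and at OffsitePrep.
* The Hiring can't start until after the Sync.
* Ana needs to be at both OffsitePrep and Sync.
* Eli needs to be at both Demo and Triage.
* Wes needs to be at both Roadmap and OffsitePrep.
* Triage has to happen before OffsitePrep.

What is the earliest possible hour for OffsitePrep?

11am

Precedence pushes OffsitePrep to at least 11am.
OffsitePrep at 11am is achievable: DesignReview=10am, Demo=12pm, Hiring=11am, Triage=10am, OffsitePrep=11am, Postmortem=10am, Roadmap=10am, Sync=10am.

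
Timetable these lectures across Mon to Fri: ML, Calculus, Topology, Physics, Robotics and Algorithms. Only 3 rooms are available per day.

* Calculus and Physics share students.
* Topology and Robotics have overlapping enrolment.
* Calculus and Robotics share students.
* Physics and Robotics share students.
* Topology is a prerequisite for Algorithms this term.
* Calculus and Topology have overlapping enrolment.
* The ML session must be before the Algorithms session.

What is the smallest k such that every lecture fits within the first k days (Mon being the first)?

The precedence chain requires at least 2 distinct days.
With at most 3 per day and 6 lectures, at least 2 days are needed.
Could 2 days be enough, i.e. nothing placed later than Tue? No: Algorithms must come after Topology (at Mon or later) → {Tue}; Topology must come before Algorithms (at Tue or earlier) → {Mon}; Robotics can't share with Topology (Mon) → {Tue}; Physics can't share with Robotics (Tue) → {Mon}; Calculus can't share with Physics (Mon) → {Tue}; Robotics can't share with Calculus (Tue) → nothing is left.
So 2 days is not enough.
3 works (last occupied day: Wed): for example Calculus -> Tue; Physics -> Mon; Robotics -> Wed; Algorithms -> Tue; Topology -> Mon; ML -> Mon.

3 days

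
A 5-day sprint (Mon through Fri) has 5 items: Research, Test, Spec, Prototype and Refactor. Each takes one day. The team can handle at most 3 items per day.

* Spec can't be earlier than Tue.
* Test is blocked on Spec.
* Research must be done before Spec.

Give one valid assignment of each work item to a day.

Spec=Tue; Research=Mon; Refactor=Mon; Test=Wed; Prototype=Mon

Checking: Research(Mon) before Spec(Tue); Spec(Tue) before Test(Wed); Spec=Tue in [Tue,Fri]; max 3 per day (cap 3).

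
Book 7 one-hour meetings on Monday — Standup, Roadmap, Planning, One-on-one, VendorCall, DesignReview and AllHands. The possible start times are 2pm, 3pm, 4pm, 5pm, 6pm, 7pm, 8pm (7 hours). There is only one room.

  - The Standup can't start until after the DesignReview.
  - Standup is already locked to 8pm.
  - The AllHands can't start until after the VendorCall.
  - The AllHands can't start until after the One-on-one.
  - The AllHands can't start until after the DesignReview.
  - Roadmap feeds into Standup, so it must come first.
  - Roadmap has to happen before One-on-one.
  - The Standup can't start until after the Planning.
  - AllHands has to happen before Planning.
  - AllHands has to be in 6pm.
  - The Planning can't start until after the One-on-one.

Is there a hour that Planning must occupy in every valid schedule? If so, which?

AllHands is fixed at 6pm and must come before Planning, so Planning is at least 7pm.
Standup is fixed at 8pm and must come after Planning, so Planning is at most 7pm.
So Planning must be 7pm.

7pm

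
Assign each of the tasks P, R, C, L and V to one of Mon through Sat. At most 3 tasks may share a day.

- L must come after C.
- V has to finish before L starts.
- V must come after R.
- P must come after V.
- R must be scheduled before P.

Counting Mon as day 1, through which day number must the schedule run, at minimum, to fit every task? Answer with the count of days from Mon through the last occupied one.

The precedence chain requires at least 3 distinct days.
With at most 3 per day and 5 tasks, at least 2 days are needed.
3 works (last occupied day: Wed): for example R in Mon, L in Wed, V in Tue, C in Mon, P in Wed.

3 days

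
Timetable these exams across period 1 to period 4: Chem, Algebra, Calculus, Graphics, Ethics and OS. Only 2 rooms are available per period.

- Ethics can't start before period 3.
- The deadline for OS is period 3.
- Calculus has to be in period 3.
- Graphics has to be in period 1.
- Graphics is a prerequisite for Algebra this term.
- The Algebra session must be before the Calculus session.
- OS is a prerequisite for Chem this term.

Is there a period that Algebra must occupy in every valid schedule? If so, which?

Graphics is fixed at period 1 and must come before Algebra, so Algebra is at least period 2.
Calculus is fixed at period 3 and must come after Algebra, so Algebra is at most period 2.
So Algebra must be period 2.

period 2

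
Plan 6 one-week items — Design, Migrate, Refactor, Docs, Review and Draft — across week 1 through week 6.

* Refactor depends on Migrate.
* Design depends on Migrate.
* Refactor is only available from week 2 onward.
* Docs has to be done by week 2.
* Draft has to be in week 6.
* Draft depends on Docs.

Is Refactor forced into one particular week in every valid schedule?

No

Refactor can be week 2 (e.g. Draft -> week 6, Review -> week 1, Design -> week 2, Refactor -> week 2, Migrate -> week 1, Docs -> week 1) or week 3 (e.g. Design -> week 2, Draft -> week 6, Docs -> week 1, Review -> week 1, Refactor -> week 3, Migrate -> week 1).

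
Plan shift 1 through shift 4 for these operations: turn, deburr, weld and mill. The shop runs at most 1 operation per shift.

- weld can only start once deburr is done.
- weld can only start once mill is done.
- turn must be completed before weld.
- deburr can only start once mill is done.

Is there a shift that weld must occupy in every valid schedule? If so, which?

Precedence pushes weld to at least shift 3.
So weld is pinned to shift 4.

shift 4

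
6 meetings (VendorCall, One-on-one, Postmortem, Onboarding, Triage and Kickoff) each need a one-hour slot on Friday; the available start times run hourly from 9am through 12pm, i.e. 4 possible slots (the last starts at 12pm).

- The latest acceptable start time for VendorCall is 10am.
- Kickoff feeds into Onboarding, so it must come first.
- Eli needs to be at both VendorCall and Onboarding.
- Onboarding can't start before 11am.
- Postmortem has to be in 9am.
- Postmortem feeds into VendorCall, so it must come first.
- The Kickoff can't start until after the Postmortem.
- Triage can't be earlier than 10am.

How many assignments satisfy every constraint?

Splitting on One-on-one: it can be 9am (9), 10am (9), 11am (9), 12pm (9). Listing each branch's schedules as (VendorCall, Postmortem, Onboarding, Triage, Kickoff):
One-on-one=9am: (10am,9am,11am,10am,10am) (10am,9am,11am,11am,10am) (10am,9am,11am,12pm,10am) (10am,9am,12pm,10am,10am) (10am,9am,12pm,10am,11am) (10am,9am,12pm,11am,10am) (10am,9am,12pm,11am,11am) (10am,9am,12pm,12pm,10am) (10am,9am,12pm,12pm,11am) — 9.
One-on-one=10am: (10am,9am,11am,10am,10am) (10am,9am,11am,11am,10am) (10am,9am,11am,12pm,10am) (10am,9am,12pm,10am,10am) (10am,9am,12pm,10am,11am) (10am,9am,12pm,11am,10am) (10am,9am,12pm,11am,11am) (10am,9am,12pm,12pm,10am) (10am,9am,12pm,12pm,11am) — 9.
One-on-one=11am: (10am,9am,11am,10am,10am) (10am,9am,11am,11am,10am) (10am,9am,11am,12pm,10am) (10am,9am,12pm,10am,10am) (10am,9am,12pm,10am,11am) (10am,9am,12pm,11am,10am) (10am,9am,12pm,11am,11am) (10am,9am,12pm,12pm,10am) (10am,9am,12pm,12pm,11am) — 9.
One-on-one=12pm: (10am,9am,11am,10am,10am) (10am,9am,11am,11am,10am) (10am,9am,11am,12pm,10am) (10am,9am,12pm,10am,10am) (10am,9am,12pm,10am,11am) (10am,9am,12pm,11am,10am) (10am,9am,12pm,11am,11am) (10am,9am,12pm,12pm,10am) (10am,9am,12pm,12pm,11am) — 9.
Summing: 9 + 9 + 9 + 9 = 36.

36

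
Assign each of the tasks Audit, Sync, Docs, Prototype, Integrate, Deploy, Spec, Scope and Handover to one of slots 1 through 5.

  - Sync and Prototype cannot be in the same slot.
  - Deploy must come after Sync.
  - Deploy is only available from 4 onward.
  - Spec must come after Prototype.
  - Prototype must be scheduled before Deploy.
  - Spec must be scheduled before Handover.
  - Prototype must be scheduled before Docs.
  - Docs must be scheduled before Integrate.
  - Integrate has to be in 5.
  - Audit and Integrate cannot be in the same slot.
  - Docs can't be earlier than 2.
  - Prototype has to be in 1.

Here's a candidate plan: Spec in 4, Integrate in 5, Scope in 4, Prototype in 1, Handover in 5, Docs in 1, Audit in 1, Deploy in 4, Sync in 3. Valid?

No — it violates: Docs can't be earlier than 2

Integrate has to be in 5 — holds.
Prototype has to be in 1 — holds.
Prototype must be scheduled before Docs — violated.
Prototype must be scheduled before Deploy — holds.
Sync and Prototype cannot be in the same slot — holds.
Spec must come after Prototype — holds.
Audit and Integrate cannot be in the same slot — holds.
Deploy is only available from 4 onward — holds.
Deploy must come after Sync — holds.
Docs must be scheduled before Integrate — holds.
Spec must be scheduled before Handover — holds.
Docs can't be earlier than 2 — violated.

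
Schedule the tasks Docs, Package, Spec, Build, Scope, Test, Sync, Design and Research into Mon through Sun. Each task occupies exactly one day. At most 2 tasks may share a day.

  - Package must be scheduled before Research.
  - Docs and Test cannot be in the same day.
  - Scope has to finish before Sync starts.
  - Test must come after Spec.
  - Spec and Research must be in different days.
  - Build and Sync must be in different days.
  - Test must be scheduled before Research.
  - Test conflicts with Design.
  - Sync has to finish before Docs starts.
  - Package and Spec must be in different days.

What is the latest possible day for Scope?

Fri

Downstream work caps Scope at Fri.
Scope at Fri is achievable: Build in Mon; Test in Tue; Docs in Sun; Research in Wed; Spec in Mon; Design in Wed; Package in Tue; Scope in Fri; Sync in Sat.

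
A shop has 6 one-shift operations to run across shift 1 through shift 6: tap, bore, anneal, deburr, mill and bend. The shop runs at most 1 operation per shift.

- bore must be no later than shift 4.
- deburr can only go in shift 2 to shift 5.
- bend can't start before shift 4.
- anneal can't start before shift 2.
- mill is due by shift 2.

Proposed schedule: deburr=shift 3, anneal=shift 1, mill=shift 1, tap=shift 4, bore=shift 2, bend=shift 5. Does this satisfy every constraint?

bend can't start before shift 4 — holds.
bore must be no later than shift 4 — holds.
anneal can't start before shift 2 — violated.
deburr can only go in shift 2 to shift 5 — holds.
mill is due by shift 2 — holds.
The shop runs at most 1 operation per shift — violated.

No — it violates: anneal can't start before shift 2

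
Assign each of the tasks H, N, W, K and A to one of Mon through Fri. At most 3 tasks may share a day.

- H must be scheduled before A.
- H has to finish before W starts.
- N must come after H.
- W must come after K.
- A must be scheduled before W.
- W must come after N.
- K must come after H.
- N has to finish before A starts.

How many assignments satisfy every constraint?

13

Splitting on H: it can be Mon (11), Tue (2). Listing each branch's schedules as (N, W, K, A):
H=Mon: (Tue,Thu,Tue,Wed) (Tue,Thu,Wed,Wed) (Tue,Fri,Tue,Wed) (Tue,Fri,Tue,Thu) (Tue,Fri,Wed,Wed) (Tue,Fri,Wed,Thu) (Tue,Fri,Thu,Wed) (Tue,Fri,Thu,Thu) (Wed,Fri,Tue,Thu) (Wed,Fri,Wed,Thu) (Wed,Fri,Thu,Thu) — 11.
H=Tue: (Wed,Fri,Wed,Thu) (Wed,Fri,Thu,Thu) — 2.
Summing: 11 + 2 = 13.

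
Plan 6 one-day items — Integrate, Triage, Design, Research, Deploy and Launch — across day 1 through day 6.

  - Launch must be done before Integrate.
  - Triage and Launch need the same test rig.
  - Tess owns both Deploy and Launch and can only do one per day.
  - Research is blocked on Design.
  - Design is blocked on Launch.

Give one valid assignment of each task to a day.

Launch=day 1; Integrate=day 2; Research=day 3; Triage=day 2; Deploy=day 2; Design=day 2

Checking: Launch(day 1) before Design(day 2); Design(day 2) before Research(day 3); Launch(day 1) before Integrate(day 2); Deploy(day 2) != Launch(day 1); Triage(day 2) != Launch(day 1).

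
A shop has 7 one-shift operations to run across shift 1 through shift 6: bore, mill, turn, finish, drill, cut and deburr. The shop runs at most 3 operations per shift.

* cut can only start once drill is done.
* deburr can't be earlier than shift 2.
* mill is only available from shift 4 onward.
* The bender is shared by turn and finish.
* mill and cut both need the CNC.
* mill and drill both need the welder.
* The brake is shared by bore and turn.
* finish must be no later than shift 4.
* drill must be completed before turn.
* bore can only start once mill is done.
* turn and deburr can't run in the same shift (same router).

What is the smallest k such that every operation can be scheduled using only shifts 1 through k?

5

The precedence chain requires at least 2 distinct shifts.
With at most 3 per shift and 7 operations, at least 3 shifts are needed.
Propagating the time windows through the other constraints, bore can't land before shift 5, so the schedule must run through at least shift 5.
5 works (last occupied shift: shift 5): for example cut in shift 2, deburr in shift 2, finish in shift 1, mill in shift 4, turn in shift 3, bore in shift 5, drill in shift 1.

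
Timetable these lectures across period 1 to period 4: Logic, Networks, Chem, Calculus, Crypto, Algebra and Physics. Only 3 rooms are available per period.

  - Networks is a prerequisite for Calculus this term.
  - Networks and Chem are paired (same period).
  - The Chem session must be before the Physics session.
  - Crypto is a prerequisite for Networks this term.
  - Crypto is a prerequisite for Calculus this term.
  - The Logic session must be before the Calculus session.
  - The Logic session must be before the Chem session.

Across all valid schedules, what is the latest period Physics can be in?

period 4

Precedence pushes Physics to at least period 3.
Physics at period 4 is achievable: Algebra in period 1; Physics in period 4; Networks in period 2; Chem in period 2; Logic in period 1; Calculus in period 3; Crypto in period 1.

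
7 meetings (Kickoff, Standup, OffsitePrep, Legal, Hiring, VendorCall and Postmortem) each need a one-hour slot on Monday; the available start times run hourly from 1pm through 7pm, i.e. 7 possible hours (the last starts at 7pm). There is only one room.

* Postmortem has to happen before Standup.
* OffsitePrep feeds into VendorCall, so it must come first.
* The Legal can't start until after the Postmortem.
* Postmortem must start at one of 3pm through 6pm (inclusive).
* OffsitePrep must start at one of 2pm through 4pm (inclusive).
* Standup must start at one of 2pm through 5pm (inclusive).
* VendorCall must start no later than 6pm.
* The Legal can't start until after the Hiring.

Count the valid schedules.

Splitting on Standup: it can be 4pm (6), 5pm (15). Listing each branch's schedules as (Kickoff, OffsitePrep, Legal, Hiring, VendorCall, Postmortem):
Standup=4pm: (1pm,2pm,7pm,5pm,6pm,3pm) (1pm,2pm,7pm,6pm,5pm,3pm) (5pm,2pm,7pm,1pm,6pm,3pm) (6pm,2pm,7pm,1pm,5pm,3pm) (7pm,2pm,5pm,1pm,6pm,3pm) (7pm,2pm,6pm,1pm,5pm,3pm) — 6.
Standup=5pm: (1pm,2pm,7pm,3pm,6pm,4pm) (1pm,2pm,7pm,4pm,6pm,3pm) (1pm,2pm,7pm,6pm,3pm,4pm) (1pm,2pm,7pm,6pm,4pm,3pm) (1pm,3pm,7pm,2pm,6pm,4pm) (1pm,4pm,7pm,2pm,6pm,3pm) (2pm,3pm,7pm,1pm,6pm,4pm) (2pm,4pm,7pm,1pm,6pm,3pm) (3pm,2pm,7pm,1pm,6pm,4pm) (4pm,2pm,7pm,1pm,6pm,3pm) (6pm,2pm,7pm,1pm,3pm,4pm) (6pm,2pm,7pm,1pm,4pm,3pm) (7pm,2pm,4pm,1pm,6pm,3pm) (7pm,2pm,6pm,1pm,3pm,4pm) (7pm,2pm,6pm,1pm,4pm,3pm) — 15.
Summing: 6 + 15 = 21.

21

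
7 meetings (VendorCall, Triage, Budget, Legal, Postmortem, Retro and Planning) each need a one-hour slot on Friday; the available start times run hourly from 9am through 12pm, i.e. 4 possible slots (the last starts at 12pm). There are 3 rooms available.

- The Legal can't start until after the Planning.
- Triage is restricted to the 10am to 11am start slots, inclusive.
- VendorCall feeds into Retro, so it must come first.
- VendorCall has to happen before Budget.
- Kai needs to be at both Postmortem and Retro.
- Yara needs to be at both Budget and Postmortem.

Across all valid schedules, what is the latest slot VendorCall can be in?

11am

Downstream work caps VendorCall at 11am.
VendorCall at 11am is achievable: Legal=10am, Triage=10am, Budget=12pm, Retro=12pm, Postmortem=9am, VendorCall=11am, Planning=9am.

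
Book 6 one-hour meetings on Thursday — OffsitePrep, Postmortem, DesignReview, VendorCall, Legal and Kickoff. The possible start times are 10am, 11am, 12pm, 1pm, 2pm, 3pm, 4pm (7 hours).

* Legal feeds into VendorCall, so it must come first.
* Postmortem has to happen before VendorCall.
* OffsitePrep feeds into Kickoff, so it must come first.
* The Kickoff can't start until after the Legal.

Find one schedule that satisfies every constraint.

OffsitePrep=10am, Legal=10am, VendorCall=11am, Kickoff=11am, Postmortem=10am, DesignReview=10am

Checking: Postmortem(10am) before VendorCall(11am); Legal(10am) before VendorCall(11am); Legal(10am) before Kickoff(11am); OffsitePrep(10am) before Kickoff(11am).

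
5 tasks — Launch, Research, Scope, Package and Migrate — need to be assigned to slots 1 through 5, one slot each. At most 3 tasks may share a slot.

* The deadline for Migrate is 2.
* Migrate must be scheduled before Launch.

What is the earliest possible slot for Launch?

Precedence pushes Launch to at least 2.
Launch at 2 is achievable: Migrate -> 1; Scope -> 1; Package -> 2; Research -> 1; Launch -> 2.

2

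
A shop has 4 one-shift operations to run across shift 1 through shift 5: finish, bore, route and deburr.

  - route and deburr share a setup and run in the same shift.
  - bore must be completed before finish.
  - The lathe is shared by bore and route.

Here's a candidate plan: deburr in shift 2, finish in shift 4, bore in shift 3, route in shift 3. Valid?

No. The lathe is shared by bore and route is not satisfied.

route and deburr share a setup and run in the same shift — violated.
bore must be completed before finish — holds.
The lathe is shared by bore and route — violated.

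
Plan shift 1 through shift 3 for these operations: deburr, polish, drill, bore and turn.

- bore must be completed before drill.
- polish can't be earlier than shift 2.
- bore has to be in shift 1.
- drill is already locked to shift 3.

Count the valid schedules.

Splitting on deburr: it can be shift 1 (6), shift 2 (6), shift 3 (6). Listing each branch's schedules as (polish, drill, bore, turn) by shift number:
deburr=shift 1: (2,3,1,1) (2,3,1,2) (2,3,1,3) (3,3,1,1) (3,3,1,2) (3,3,1,3) — 6.
deburr=shift 2: (2,3,1,1) (2,3,1,2) (2,3,1,3) (3,3,1,1) (3,3,1,2) (3,3,1,3) — 6.
deburr=shift 3: (2,3,1,1) (2,3,1,2) (2,3,1,3) (3,3,1,1) (3,3,1,2) (3,3,1,3) — 6.
Summing: 6 + 6 + 6 = 18.

18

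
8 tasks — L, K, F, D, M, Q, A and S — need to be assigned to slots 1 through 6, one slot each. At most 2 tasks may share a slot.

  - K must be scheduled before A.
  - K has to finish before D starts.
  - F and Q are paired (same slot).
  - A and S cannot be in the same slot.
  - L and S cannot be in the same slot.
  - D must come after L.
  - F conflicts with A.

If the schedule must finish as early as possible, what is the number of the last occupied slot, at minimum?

4

The precedence chain requires at least 2 distinct slots.
With at most 2 per slot and 8 tasks, at least 4 slots are needed.
4 works (last occupied slot: 4): for example F -> 3, M -> 4, L -> 1, K -> 1, D -> 2, S -> 4, Q -> 3, A -> 2.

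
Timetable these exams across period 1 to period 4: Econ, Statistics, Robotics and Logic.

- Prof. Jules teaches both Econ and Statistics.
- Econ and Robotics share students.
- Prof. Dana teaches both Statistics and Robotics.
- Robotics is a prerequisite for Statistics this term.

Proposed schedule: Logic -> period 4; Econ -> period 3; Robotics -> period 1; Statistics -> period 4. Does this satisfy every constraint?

Yes

Robotics is a prerequisite for Statistics this term — holds.
Econ and Robotics share students — holds.
Prof. Dana teaches both Statistics and Robotics — holds.
Prof. Jules teaches both Econ and Statistics — holds.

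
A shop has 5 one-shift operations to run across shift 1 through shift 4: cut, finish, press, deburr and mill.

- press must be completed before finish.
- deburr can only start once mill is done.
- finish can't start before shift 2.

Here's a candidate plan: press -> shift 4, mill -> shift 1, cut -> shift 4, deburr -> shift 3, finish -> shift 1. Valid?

finish can't start before shift 2 — violated.
press must be completed before finish — violated.
deburr can only start once mill is done — holds.

Invalid. press must be completed before finish.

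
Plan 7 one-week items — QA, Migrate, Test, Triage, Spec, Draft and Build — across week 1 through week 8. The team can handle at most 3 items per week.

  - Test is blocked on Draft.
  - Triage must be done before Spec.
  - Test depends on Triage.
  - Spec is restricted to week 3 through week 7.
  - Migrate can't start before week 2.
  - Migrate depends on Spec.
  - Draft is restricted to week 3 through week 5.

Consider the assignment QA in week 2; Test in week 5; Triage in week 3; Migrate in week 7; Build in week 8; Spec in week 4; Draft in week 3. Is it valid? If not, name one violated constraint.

Valid

Migrate can't start before week 2 — holds.
Triage must be done before Spec — holds.
Draft is restricted to week 3 through week 5 — holds.
Spec is restricted to week 3 through week 7 — holds.
The team can handle at most 3 items per week — holds.
Migrate depends on Spec — holds.
Test depends on Triage — holds.
Test is blocked on Draft — holds.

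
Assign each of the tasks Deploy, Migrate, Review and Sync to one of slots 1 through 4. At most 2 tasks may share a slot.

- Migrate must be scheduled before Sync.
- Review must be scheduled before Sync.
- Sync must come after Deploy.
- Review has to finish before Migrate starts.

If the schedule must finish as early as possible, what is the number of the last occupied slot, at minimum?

slot 3

The precedence chain requires at least 3 distinct slots.
With at most 2 per slot and 4 tasks, at least 2 slots are needed.
3 works (last occupied slot: 3): for example Migrate in 2, Sync in 3, Review in 1, Deploy in 1.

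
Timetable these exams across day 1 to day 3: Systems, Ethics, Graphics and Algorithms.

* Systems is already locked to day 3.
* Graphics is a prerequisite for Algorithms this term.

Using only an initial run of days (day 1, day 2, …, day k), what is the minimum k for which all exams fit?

3 days

The precedence chain requires at least 2 distinct days.
Systems can't be placed before day 3, so the schedule must run through at least day 3.
3 works (last occupied day: day 3): for example Graphics in day 1; Systems in day 3; Algorithms in day 2; Ethics in day 1.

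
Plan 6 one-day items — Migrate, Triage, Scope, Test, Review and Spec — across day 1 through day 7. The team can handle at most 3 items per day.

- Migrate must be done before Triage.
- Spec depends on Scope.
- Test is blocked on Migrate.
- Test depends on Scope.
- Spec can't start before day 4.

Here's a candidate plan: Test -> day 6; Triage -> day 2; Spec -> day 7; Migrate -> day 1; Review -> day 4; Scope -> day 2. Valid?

Test is blocked on Migrate — holds.
Test depends on Scope — holds.
Migrate must be done before Triage — holds.
Spec depends on Scope — holds.
The team can handle at most 3 items per day — holds.
Spec can't start before day 4 — holds.

Yes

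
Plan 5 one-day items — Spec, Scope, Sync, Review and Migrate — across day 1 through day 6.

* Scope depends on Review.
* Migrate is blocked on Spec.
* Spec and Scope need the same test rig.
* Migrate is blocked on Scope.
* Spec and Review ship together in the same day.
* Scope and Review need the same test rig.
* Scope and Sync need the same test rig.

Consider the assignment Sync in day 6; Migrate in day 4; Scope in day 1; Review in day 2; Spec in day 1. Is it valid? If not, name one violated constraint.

No — it violates: Scope depends on Review

Migrate is blocked on Scope — holds.
Scope and Review need the same test rig — holds.
Scope depends on Review — violated.
Migrate is blocked on Spec — holds.
Spec and Scope need the same test rig — violated.
Scope and Sync need the same test rig — holds.
Spec and Review ship together in the same day — violated.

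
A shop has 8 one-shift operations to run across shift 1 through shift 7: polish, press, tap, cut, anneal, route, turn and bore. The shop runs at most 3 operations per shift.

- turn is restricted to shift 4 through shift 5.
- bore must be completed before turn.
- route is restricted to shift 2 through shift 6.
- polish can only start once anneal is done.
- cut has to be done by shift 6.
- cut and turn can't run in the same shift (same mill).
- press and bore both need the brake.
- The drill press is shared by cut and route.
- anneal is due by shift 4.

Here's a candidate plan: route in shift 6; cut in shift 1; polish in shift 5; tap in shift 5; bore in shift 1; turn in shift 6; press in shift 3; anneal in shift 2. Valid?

Invalid. turn is restricted to shift 4 through shift 5.

polish can only start once anneal is done — holds.
anneal is due by shift 4 — holds.
cut has to be done by shift 6 — holds.
turn is restricted to shift 4 through shift 5 — violated.
cut and turn can't run in the same shift (same mill) — holds.
route is restricted to shift 2 through shift 6 — holds.
bore must be completed before turn — holds.
press and bore both need the brake — holds.
The shop runs at most 3 operations per shift — holds.
The drill press is shared by cut and route — holds.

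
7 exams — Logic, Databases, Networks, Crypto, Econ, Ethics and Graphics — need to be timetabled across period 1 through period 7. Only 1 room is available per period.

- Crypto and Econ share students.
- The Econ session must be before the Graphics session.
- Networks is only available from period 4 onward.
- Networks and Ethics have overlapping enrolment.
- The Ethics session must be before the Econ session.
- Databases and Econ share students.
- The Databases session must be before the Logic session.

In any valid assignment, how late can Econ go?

period 6

Precedence pushes Econ to at least period 2; downstream work caps Econ at period 6.
Econ at period 6 is achievable: Networks -> period 4, Crypto -> period 5, Econ -> period 6, Logic -> period 2, Databases -> period 1, Ethics -> period 3, Graphics -> period 7.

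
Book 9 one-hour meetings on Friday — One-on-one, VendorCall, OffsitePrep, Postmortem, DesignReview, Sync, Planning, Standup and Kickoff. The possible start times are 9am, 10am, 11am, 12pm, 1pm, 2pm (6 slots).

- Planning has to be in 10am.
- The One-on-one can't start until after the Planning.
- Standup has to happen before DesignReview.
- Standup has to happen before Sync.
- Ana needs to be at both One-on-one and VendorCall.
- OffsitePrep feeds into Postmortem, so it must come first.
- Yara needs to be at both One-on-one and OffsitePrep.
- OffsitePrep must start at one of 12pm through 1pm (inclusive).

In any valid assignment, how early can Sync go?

Precedence pushes Sync to at least 10am.
Sync at 10am is achievable: OffsitePrep=12pm, One-on-one=11am, DesignReview=10am, Standup=9am, Planning=10am, Kickoff=9am, Sync=10am, Postmortem=1pm, VendorCall=9am.

10am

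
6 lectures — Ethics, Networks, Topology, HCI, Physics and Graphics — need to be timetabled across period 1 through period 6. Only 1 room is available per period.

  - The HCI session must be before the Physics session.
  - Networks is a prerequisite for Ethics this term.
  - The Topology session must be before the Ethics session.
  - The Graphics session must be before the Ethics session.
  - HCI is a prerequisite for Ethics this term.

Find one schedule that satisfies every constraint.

Networks in period 2; Ethics in period 5; Topology in period 3; Graphics in period 4; HCI in period 1; Physics in period 6

Checking: HCI(period 1) before Physics(period 6); HCI(period 1) before Ethics(period 5); Topology(period 3) before Ethics(period 5); Networks(period 2) before Ethics(period 5); Graphics(period 4) before Ethics(period 5); max 1 per period (cap 1).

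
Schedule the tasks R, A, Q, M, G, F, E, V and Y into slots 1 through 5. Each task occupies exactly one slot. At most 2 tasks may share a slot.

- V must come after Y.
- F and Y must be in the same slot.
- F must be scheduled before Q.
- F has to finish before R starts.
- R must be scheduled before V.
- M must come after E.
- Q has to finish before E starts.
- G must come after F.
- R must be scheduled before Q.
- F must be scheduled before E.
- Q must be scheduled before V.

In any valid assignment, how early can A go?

2

A at 2 is achievable: A in 2; R in 2; V in 4; M in 5; F in 1; Y in 1; E in 4; G in 3; Q in 3.
Nothing earlier works — the capacity limit rule out every slot before 2.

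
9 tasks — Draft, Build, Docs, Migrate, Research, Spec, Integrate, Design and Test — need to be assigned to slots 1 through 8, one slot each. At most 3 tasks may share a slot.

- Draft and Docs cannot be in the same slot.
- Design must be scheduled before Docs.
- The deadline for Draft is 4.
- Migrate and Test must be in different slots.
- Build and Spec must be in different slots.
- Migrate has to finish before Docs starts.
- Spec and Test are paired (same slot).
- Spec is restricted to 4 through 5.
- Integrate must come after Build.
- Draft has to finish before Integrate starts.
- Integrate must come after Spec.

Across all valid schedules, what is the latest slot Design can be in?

7

Downstream work caps Design at 7.
Design at 7 is achievable: Research=2, Design=7, Draft=1, Test=4, Integrate=5, Migrate=1, Docs=8, Spec=4, Build=1.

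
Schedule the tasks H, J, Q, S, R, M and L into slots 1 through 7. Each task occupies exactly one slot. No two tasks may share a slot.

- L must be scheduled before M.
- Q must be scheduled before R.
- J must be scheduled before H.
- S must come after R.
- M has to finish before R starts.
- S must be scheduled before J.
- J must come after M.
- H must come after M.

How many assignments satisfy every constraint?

3

Enumerating: R -> 4, L -> 1, J -> 6, H -> 7, S -> 5, Q -> 3, M -> 2 | R in 4, H in 7, L in 2, J in 6, Q in 1, S in 5, M in 3 | J -> 6; H -> 7; Q -> 2; S -> 5; R -> 4; M -> 3; L -> 1.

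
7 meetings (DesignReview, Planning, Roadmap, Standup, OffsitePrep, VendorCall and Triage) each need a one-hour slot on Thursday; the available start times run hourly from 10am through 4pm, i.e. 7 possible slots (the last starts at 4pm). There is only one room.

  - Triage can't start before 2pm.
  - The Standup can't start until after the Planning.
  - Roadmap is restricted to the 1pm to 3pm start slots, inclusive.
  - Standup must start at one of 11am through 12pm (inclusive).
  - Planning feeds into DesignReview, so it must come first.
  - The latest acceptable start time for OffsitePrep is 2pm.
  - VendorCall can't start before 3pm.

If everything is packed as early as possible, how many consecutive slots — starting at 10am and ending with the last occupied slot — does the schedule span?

7

The precedence chain requires at least 2 distinct slots.
With at most 1 per slot and 7 meetings, at least 7 slots are needed.
VendorCall can't be placed before 3pm — that is slot 6 counting from 10am — so the schedule must run through at least 6 slots.
7 works (last occupied slot: 4pm): for example Triage in 2pm; Planning in 10am; Standup in 11am; DesignReview in 4pm; VendorCall in 3pm; Roadmap in 1pm; OffsitePrep in 12pm.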